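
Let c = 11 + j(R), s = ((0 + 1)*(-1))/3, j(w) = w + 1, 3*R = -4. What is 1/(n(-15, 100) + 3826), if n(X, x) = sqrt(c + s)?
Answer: 11478/43914797 - sqrt(93)/43914797 ≈ 0.00026115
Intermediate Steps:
R = -4/3 (R = (1/3)*(-4) = -4/3 ≈ -1.3333)
j(w) = 1 + w
s = -1/3 (s = (1*(-1))*(1/3) = -1*1/3 = -1/3 ≈ -0.33333)
c = 32/3 (c = 11 + (1 - 4/3) = 11 - 1/3 = 32/3 ≈ 10.667)
n(X, x) = sqrt(93)/3 (n(X, x) = sqrt(32/3 - 1/3) = sqrt(31/3) = sqrt(93)/3)
1/(n(-15, 100) + 3826) = 1/(sqrt(93)/3 + 3826) = 1/(3826 + sqrt(93)/3)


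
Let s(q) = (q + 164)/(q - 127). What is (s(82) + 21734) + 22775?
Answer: 667553/15 ≈ 44504.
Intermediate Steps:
s(q) = (164 + q)/(-127 + q)
(s(82) + 21734) + 22775 = ((164 + 82)/(-127 + 82) + 21734) + 22775 = (246/(-45) + 21734) + 22775 = (-1/45*246 + 21734) + 22775 = (-82/15 + 21734) + 22775 = 325928/15 + 22775 = 667553/15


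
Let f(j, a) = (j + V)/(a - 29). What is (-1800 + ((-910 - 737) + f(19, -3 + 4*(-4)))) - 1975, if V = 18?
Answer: -260293/48 ≈ -5422.8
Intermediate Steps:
f(j, a) = (18 + j)/(-29 + a) (f(j, a) = (j + 18)/(a - 29) = (18 + j)/(-29 + a))
(-1800 + ((-910 - 737) + f(19, -3 + 4*(-4)))) - 1975 = (-1800 + ((-910 - 737) + (18 + 19)/(-29 + (-3 + 4*(-4))))) - 1975 = (-1800 + (-1647 + 37/(-29 + (-3 - 16)))) - 1975 = (-1800 + (-1647 + 37/(-29 - 19))) - 1975 = (-1800 + (-1647 + 37/(-48))) - 1975 = (-1800 + (-1647 - 1/48*37)) - 1975 = (-1800 + (-1647 - 37/48)) - 1975 = (-1800 - 79093/48) - 1975 = -165493/48 - 1975 = -260293/48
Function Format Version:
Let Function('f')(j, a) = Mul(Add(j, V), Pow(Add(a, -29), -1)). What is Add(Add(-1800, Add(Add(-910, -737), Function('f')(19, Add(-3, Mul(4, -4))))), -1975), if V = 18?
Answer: Rational(-260293, 48) ≈ -5422.8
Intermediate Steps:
Function('f')(j, a) = Mul(Pow(Add(-29, a), -1), Add(18, j)) (Function('f')(j, a) = Mul(Add(j, 18), Pow(Add(a, -29), -1)) = Mul(Add(18, j), Pow(Add(-29, a), -1)) = Mul(Pow(Add(-29, a), -1), Add(18, j)))
Add(Add(-1800, Add(Add(-910, -737), Function('f')(19, Add(-3, Mul(4, -4))))), -1975) = Add(Add(-1800, Add(Add(-910, -737), Mul(Pow(Add(-29, Add(-3, Mul(4, -4))), -1), Add(18, 19)))), -1975) = Add(Add(-1800, Add(-1647, Mul(Pow(Add(-29, Add(-3, -16)), -1), 37))), -1975) = Add(Add(-1800, Add(-1647, Mul(Pow(Add(-29, -19), -1), 37))), -1975) = Add(Add(-1800, Add(-1647, Mul(Pow(-48, -1), 37))), -1975) = Add(Add(-1800, Add(-1647, Mul(Rational(-1, 48), 37))), -1975) = Add(Add(-1800, Add(-1647, Rational(-37, 48))), -1975) = Add(Add(-1800, Rational(-79093, 48)), -1975) = Add(Rational(-165493, 48), -1975) = Rational(-260293, 48)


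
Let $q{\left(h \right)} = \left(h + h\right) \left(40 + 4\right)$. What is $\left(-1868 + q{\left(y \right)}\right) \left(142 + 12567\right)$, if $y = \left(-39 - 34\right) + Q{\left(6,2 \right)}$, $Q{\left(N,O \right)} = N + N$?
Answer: $-91962324$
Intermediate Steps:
$Q{\left(N,O \right)} = 2 N$
$y = -61$ ($y = \left(-39 - 34\right) + 2 \cdot 6 = -73 + 12 = -61$)
$q{\left(h \right)} = 88 h$ ($q{\left(h \right)} = 2 h 44 = 88 h$)
$\left(-1868 + q{\left(y \right)}\right) \left(142 + 12567\right) = \left(-1868 + 88 \left(-61\right)\right) \left(142 + 12567\right) = \left(-1868 - 5368\right) 12709 = \left(-7236\right) 12709 = -91962324$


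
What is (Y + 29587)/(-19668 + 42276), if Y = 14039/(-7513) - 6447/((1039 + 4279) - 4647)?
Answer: 13554255311/10361088144 ≈ 1.3082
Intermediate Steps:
Y = -5259680/458293 (Y = 14039*(-1/7513) - 6447/(5318 - 4647) = -14039/7513 - 6447/671 = -5259680/458293 ≈ -11.477)
(Y + 29587)/(-19668 + 42276) = (-5259680/458293 + 29587)/(-19668 + 42276) = (13554255311/458293)/22608 = (13554255311/458293)*(1/22608) = 13554255311/10361088144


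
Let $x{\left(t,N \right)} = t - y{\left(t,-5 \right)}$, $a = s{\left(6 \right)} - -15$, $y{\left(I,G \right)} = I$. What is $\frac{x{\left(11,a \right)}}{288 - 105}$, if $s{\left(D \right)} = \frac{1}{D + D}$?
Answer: $0$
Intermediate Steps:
$s{\left(D \right)} = \frac{1}{2 D}$
$a = \frac{181}{12}$ ($a = \frac{1}{2 \cdot 6} - -15 = \frac{1}{2} \cdot \frac{1}{6} + 15 = \frac{1}{12} + 15 = \frac{181}{12} \approx 15.083$)
$x{\left(t,N \right)} = 0$ ($x{\left(t,N \right)} = t - t = 0$)
$\frac{x{\left(11,a \right)}}{288 - 105} = \frac{0}{288 - 105} = \frac{0}{183} = 0 \cdot \frac{1}{183} = 0$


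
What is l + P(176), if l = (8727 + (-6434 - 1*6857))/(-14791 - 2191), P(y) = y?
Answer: 213814/1213 ≈ 176.27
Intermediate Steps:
l = 326/1213 (l = (8727 + (-6434 - 6857))/(-16982) = (8727 - 13291)*(-1/16982) = -4564*(-1/16982) = 326/1213 ≈ 0.26875)
l + P(176) = 326/1213 + 176 = 213814/1213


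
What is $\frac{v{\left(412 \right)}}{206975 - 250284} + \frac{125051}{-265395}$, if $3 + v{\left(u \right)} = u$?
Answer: $- \frac{5524380314}{11493992055} \approx -0.48063$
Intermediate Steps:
$v{\left(u \right)} = -3 + u$
$\frac{v{\left(412 \right)}}{206975 - 250284} + \frac{125051}{-265395} = \frac{-3 + 412}{206975 - 250284} + \frac{125051}{-265395} = \frac{409}{-43309} + 125051 \left(- \frac{1}{265395}\right) = 409 \left(- \frac{1}{43309}\right) - \frac{125051}{265395} = - \frac{409}{43309} - \frac{125051}{265395} = - \frac{5524380314}{11493992055}$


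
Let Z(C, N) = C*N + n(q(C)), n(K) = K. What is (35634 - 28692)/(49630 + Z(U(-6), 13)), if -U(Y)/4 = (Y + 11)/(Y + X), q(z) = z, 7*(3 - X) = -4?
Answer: 19669/140945 ≈ 0.13955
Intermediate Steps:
X = 25/7 (X = 3 - ⅐*(-4) = 3 + 4/7 = 25/7 ≈ 3.5714)
U(Y) = -4*(11 + Y)/(25/7 + Y) (U(Y) = -4*(Y + 11)/(Y + 25/7) = -4*(11 + Y)/(25/7 + Y))
Z(C, N) = C + C*N (Z(C, N) = C*N + C = C + C*N)
(35634 - 28692)/(49630 + Z(U(-6), 13)) = (35634 - 28692)/(49630 + (28*(-11 - 1*(-6))/(25 + 7*(-6)))*(1 + 13)) = 6942/(49630 + (28*(-11 + 6)/(25 - 42))*14) = 6942/(49630 + (28*(-5)/(-17))*14) = 6942/(49630 + (28*(-1/17)*(-5))*14) = 6942/(49630 + (140/17)*14) = 6942/(49630 + 1960/17) = 6942/(845670/17) = 6942*(17/845670) = 19669/140945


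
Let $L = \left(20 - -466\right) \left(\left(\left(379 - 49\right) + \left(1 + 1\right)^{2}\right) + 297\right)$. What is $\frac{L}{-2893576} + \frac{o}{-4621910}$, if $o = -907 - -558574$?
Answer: $- \frac{757758624813}{3343461962540} \approx -0.22664$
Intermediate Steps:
$o = 557667$ ($o = -907 + 558574 = 557667$)
$L = 306666$ ($L = \left(20 + 466\right) \left(\left(330 + 2^{2}\right) + 297\right) = 486 \left(\left(330 + 4\right) + 297\right) = 486 \left(334 + 297\right) = 486 \cdot 631 = 306666$)
$\frac{L}{-2893576} + \frac{o}{-4621910} = \frac{306666}{-2893576} + \frac{557667}{-4621910} = 306666 \left(- \frac{1}{2893576}\right) + 557667 \left(- \frac{1}{4621910}\right) = - \frac{153333}{1446788} - \frac{557667}{4621910} = - \frac{757758624813}{3343461962540}$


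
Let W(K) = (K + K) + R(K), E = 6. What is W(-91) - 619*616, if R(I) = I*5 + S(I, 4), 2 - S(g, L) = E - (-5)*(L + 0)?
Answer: -381965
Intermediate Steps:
S(g, L) = -4 - 5*L (S(g, L) = 2 - (6 - (-5)*(L + 0)) = 2 - (6 - (-5)*L) = 2 - (6 + 5*L) = 2 + (-6 - 5*L) = -4 - 5*L)
R(I) = -24 + 5*I (R(I) = I*5 + (-4 - 5*4) = 5*I + (-4 - 20) = 5*I - 24 = -24 + 5*I)
W(K) = -24 + 7*K (W(K) = (K + K) + (-24 + 5*K) = 2*K + (-24 + 5*K) = -24 + 7*K)
W(-91) - 619*616 = (-24 + 7*(-91)) - 619*616 = (-24 - 637) - 1*381304 = -661 - 381304 = -381965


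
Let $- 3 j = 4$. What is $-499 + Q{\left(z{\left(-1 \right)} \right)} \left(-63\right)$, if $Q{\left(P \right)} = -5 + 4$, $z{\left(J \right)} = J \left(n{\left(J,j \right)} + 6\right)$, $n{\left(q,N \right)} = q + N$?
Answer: $-436$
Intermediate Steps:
$j = - \frac{4}{3}$ ($j = \left(- \frac{1}{3}\right) 4 = - \frac{4}{3} \approx -1.3333$)
$n{\left(q,N \right)} = N + q$
$z{\left(J \right)} = J \left(\frac{14}{3} + J\right)$ ($z{\left(J \right)} = J \left(\left(- \frac{4}{3} + J\right) + 6\right) = J \left(\frac{14}{3} + J\right)$)
$Q{\left(P \right)} = -1$
$-499 + Q{\left(z{\left(-1 \right)} \right)} \left(-63\right) = -499 - -63 = -499 + 63 = -436$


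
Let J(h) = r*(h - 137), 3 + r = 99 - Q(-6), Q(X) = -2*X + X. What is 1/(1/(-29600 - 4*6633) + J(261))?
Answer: 56132/626433119 ≈ 8.9606e-5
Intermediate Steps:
Q(X) = -X
r = 90 (r = -3 + (99 - (-1)*(-6)) = -3 + (99 - 1*6) = -3 + (99 - 6) = -3 + 93 = 90)
J(h) = -12330 + 90*h (J(h) = 90*(h - 137) = 90*(-137 + h) = -12330 + 90*h)
1/(1/(-29600 - 4*6633) + J(261)) = 1/(1/(-29600 - 4*6633) + (-12330 + 90*261)) = 1/(1/(-29600 - 26532) + (-12330 + 23490)) = 1/(1/(-56132) + 11160) = 1/(-1/56132 + 11160) = 1/(626433119/56132) = 56132/626433119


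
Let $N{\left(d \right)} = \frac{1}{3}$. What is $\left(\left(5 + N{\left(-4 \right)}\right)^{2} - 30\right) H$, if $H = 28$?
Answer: $- \frac{392}{9} \approx -43.556$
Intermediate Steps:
$N{\left(d \right)} = \frac{1}{3}$
$\left(\left(5 + N{\left(-4 \right)}\right)^{2} - 30\right) H = \left(\left(5 + \frac{1}{3}\right)^{2} - 30\right) 28 = \left(\left(\frac{16}{3}\right)^{2} - 30\right) 28 = \left(\frac{256}{9} - 30\right) 28 = \left(- \frac{14}{9}\right) 28 = - \frac{392}{9}$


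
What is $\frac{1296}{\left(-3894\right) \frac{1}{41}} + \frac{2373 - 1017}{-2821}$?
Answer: $- \frac{25862820}{1830829} \approx -14.126$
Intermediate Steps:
$\frac{1296}{\left(-3894\right) \frac{1}{41}} + \frac{2373 - 1017}{-2821} = \frac{1296}{\left(-3894\right) \frac{1}{41}} + 1356 \left(- \frac{1}{2821}\right) = \frac{1296}{- \frac{3894}{41}} - \frac{1356}{2821} = 1296 \left(- \frac{41}{3894}\right) - \frac{1356}{2821} = - \frac{8856}{649} - \frac{1356}{2821} = - \frac{25862820}{1830829}$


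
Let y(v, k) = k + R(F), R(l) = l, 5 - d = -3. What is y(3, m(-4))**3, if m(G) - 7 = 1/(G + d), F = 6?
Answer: 148877/64 ≈ 2326.2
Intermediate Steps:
d = 8 (d = 5 - 1*(-3) = 5 + 3 = 8)
m(G) = 7 + 1/(8 + G) (m(G) = 7 + 1/(G + 8) = 7 + 1/(8 + G))
y(v, k) = 6 + k (y(v, k) = k + 6 = 6 + k)
y(3, m(-4))**3 = (6 + (57 + 7*(-4))/(8 - 4))**3 = (6 + (57 - 28)/4)**3 = (6 + (1/4)*29)**3 = (6 + 29/4)**3 = (53/4)**3 = 148877/64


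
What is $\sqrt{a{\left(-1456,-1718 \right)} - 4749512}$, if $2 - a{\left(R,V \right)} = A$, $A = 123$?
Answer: $3 i \sqrt{527737} \approx 2179.4 i$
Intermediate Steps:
$a{\left(R,V \right)} = -121$ ($a{\left(R,V \right)} = 2 - 123 = -121$)
$\sqrt{a{\left(-1456,-1718 \right)} - 4749512} = \sqrt{-121 - 4749512} = \sqrt{-4749633} = 3 i \sqrt{527737}$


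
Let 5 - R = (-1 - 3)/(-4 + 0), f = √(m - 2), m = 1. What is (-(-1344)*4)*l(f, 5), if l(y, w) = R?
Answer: 21504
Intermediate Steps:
f = I (f = √(1 - 2) = √(-1) = I ≈ 1.0*I)
R = 4 (R = 5 - (-1 - 3)/(-4 + 0) = 5 - (-4)/(-4) = 5 - (-4)*(-1)/4 = 5 - 1*1 = 5 - 1 = 4)
l(y, w) = 4
(-(-1344)*4)*l(f, 5) = -(-1344)*4*4 = -56*(-96)*4 = 5376*4 = 21504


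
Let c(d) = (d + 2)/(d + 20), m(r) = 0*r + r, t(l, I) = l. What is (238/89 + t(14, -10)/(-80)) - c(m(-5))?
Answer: 9609/3560 ≈ 2.6992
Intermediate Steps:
m(r) = r (m(r) = 0 + r = r)
c(d) = (2 + d)/(20 + d)
(238/89 + t(14, -10)/(-80)) - c(m(-5)) = (238/89 + 14/(-80)) - (2 - 5)/(20 - 5) = (238*(1/89) + 14*(-1/80)) - (-3)/15 = (238/89 - 7/40) - (-3)/15 = 8897/3560 - 1*(-1/5) = 8897/3560 + 1/5 = 9609/3560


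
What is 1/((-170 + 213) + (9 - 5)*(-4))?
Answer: 1/27 ≈ 0.037037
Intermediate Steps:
1/((-170 + 213) + (9 - 5)*(-4)) = 1/(43 + 4*(-4)) = 1/(43 - 16) = 1/27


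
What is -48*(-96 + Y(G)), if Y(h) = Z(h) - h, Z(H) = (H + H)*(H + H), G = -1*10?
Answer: -15072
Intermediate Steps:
G = -10
Z(H) = 4*H**2 (Z(H) = (2*H)*(2*H) = 4*H**2)
Y(h) = -h + 4*h**2 (Y(h) = 4*h**2 - h = -h + 4*h**2)
-48*(-96 + Y(G)) = -48*(-96 - 10*(-1 + 4*(-10))) = -48*(-96 - 10*(-1 - 40)) = -48*(-96 - 10*(-41)) = -48*(-96 + 410) = -48*314 = -15072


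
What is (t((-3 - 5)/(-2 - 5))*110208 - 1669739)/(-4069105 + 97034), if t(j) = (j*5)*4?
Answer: -849301/3972071 ≈ -0.21382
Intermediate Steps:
t(j) = 20*j (t(j) = (5*j)*4 = 20*j)
(t((-3 - 5)/(-2 - 5))*110208 - 1669739)/(-4069105 + 97034) = ((20*((-3 - 5)/(-2 - 5)))*110208 - 1669739)/(-4069105 + 97034) = ((20*(-8/(-7)))*110208 - 1669739)/(-3972071) = ((20*(-8*(-1/7)))*110208 - 1669739)*(-1/3972071) = ((20*(8/7))*110208 - 1669739)*(-1/3972071) = ((160/7)*110208 - 1669739)*(-1/3972071) = (2519040 - 1669739)*(-1/3972071) = 849301*(-1/3972071) = -849301/3972071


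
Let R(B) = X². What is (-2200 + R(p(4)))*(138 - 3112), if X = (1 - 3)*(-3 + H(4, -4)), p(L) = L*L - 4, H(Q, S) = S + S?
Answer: 5103384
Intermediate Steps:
H(Q, S) = 2*S
p(L) = -4 + L² (p(L) = L² - 4 = -4 + L²)
X = 22 (X = (1 - 3)*(-3 + 2*(-4)) = -2*(-3 - 8) = -2*(-11) = 22)
R(B) = 484 (R(B) = 22² = 484)
(-2200 + R(p(4)))*(138 - 3112) = (-2200 + 484)*(138 - 3112) = -1716*(-2974) = 5103384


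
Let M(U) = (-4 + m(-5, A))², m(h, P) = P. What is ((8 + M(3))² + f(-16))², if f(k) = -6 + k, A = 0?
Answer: 306916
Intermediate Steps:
M(U) = 16 (M(U) = (-4 + 0)² = (-4)² = 16)
((8 + M(3))² + f(-16))² = ((8 + 16)² + (-6 - 16))² = (24² - 22)² = (576 - 22)² = 554² = 306916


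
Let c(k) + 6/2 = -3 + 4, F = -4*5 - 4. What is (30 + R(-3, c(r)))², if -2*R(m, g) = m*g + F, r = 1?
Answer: 1521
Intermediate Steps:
F = -24 (F = -20 - 4 = -24)
c(k) = -2 (c(k) = -3 + (-3 + 4) = -3 + 1 = -2)
R(m, g) = 12 - g*m/2 (R(m, g) = -(m*g - 24)/2 = -(g*m - 24)/2 = -(-24 + g*m)/2 = 12 - g*m/2)
(30 + R(-3, c(r)))² = (30 + (12 - ½*(-2)*(-3)))² = (30 + (12 - 3))² = (30 + 9)² = 39² = 1521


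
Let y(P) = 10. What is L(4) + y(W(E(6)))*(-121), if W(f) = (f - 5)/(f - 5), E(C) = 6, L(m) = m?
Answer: -1206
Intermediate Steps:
W(f) = 1 (W(f) = (-5 + f)/(-5 + f) = 1)
L(4) + y(W(E(6)))*(-121) = 4 + 10*(-121) = 4 - 1210 = -1206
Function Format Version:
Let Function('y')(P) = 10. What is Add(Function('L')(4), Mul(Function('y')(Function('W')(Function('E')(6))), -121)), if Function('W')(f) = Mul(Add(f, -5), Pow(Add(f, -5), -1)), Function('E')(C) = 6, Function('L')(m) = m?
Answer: -1206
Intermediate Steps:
Function('W')(f) = 1 (Function('W')(f) = Mul(Add(-5, f), Pow(Add(-5, f), -1)) = 1)
Add(Function('L')(4), Mul(Function('y')(Function('W')(Function('E')(6))), -121)) = Add(4, Mul(10, -121)) = Add(4, -1210) = -1206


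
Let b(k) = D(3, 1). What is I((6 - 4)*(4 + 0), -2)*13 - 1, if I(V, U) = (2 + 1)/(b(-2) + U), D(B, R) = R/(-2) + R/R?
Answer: -27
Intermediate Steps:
D(B, R) = 1 - R/2 (D(B, R) = R*(-½) + 1 = -R/2 + 1 = 1 - R/2)
b(k) = ½ (b(k) = 1 - ½*1 = 1 - ½ = ½)
I(V, U) = 3/(½ + U) (I(V, U) = (2 + 1)/(½ + U) = 3/(½ + U))
I((6 - 4)*(4 + 0), -2)*13 - 1 = (6/(1 + 2*(-2)))*13 - 1 = (6/(1 - 4))*13 - 1 = (6/(-3))*13 - 1 = (6*(-⅓))*13 - 1 = -2*13 - 1 = -26 - 1 = -27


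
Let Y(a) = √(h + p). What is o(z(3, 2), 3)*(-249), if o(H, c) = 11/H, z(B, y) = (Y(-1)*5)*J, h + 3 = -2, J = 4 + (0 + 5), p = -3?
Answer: 913*I*√2/60 ≈ 21.52*I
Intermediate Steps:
J = 9 (J = 4 + 5 = 9)
h = -5 (h = -3 - 2 = -5)
Y(a) = 2*I*√2 (Y(a) = √(-5 - 3) = √(-8) = 2*I*√2)
z(B, y) = 90*I*√2 (z(B, y) = ((2*I*√2)*5)*9 = (10*I*√2)*9 = 90*I*√2)
o(z(3, 2), 3)*(-249) = (11/((90*I*√2)))*(-249) = (11*(-I*√2/180))*(-249) = -11*I*√2/180*(-249) = 913*I*√2/60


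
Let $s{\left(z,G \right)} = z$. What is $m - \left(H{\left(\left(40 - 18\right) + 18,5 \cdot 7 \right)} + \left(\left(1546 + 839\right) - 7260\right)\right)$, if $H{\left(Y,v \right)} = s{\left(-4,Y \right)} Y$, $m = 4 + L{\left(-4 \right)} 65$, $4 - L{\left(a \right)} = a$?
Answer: $5559$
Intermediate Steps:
$L{\left(a \right)} = 4 - a$
$m = 524$ ($m = 4 + \left(4 - -4\right) 65 = 4 + \left(4 + 4\right) 65 = 4 + 8 \cdot 65 = 4 + 520 = 524$)
$H{\left(Y,v \right)} = - 4 Y$
$m - \left(H{\left(\left(40 - 18\right) + 18,5 \cdot 7 \right)} + \left(\left(1546 + 839\right) - 7260\right)\right) = 524 - \left(- 4 \left(\left(40 - 18\right) + 18\right) + \left(\left(1546 + 839\right) - 7260\right)\right) = 524 - \left(- 4 \left(22 + 18\right) + \left(2385 - 7260\right)\right) = 524 - \left(\left(-4\right) 40 - 4875\right) = 524 - \left(-160 - 4875\right) = 524 - -5035 = 524 + 5035 = 5559$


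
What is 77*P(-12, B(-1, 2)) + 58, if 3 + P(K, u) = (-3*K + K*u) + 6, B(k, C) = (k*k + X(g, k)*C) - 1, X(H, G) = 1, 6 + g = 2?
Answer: 1213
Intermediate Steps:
g = -4 (g = -6 + 2 = -4)
B(k, C) = -1 + C + k² (B(k, C) = (k*k + 1*C) - 1 = (k² + C) - 1 = (C + k²) - 1 = -1 + C + k²)
P(K, u) = 3 - 3*K + K*u (P(K, u) = -3 + ((-3*K + K*u) + 6) = -3 + (6 - 3*K + K*u) = 3 - 3*K + K*u)
77*P(-12, B(-1, 2)) + 58 = 77*(3 - 3*(-12) - 12*(-1 + 2 + (-1)²)) + 58 = 77*(3 + 36 - 12*(-1 + 2 + 1)) + 58 = 77*(3 + 36 - 12*2) + 58 = 77*(3 + 36 - 24) + 58 = 77*15 + 58 = 1155 + 58 = 1213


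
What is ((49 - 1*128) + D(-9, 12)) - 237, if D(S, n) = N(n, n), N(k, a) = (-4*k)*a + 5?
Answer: -887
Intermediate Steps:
N(k, a) = 5 - 4*a*k (N(k, a) = -4*a*k + 5 = 5 - 4*a*k)
D(S, n) = 5 - 4*n² (D(S, n) = 5 - 4*n*n = 5 - 4*n²)
((49 - 1*128) + D(-9, 12)) - 237 = ((49 - 1*128) + (5 - 4*12²)) - 237 = ((49 - 128) + (5 - 4*144)) - 237 = (-79 + (5 - 576)) - 237 = (-79 - 571) - 237 = -650 - 237 = -887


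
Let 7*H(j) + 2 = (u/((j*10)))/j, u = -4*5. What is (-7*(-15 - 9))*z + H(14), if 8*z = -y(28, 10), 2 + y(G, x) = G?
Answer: -374753/686 ≈ -546.29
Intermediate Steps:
y(G, x) = -2 + G
u = -20
z = -13/4 (z = (-(-2 + 28))/8 = (-1*26)/8 = (1/8)*(-26) = -13/4 ≈ -3.2500)
H(j) = -2/7 - 2/(7*j**2) (H(j) = -2/7 + ((-20*1/(10*j))/j)/7 = -2/7 + ((-2/j)/j)/7 = -2/7 + (-2/j**2)/7 = -2/7 - 2/(7*j**2))
(-7*(-15 - 9))*z + H(14) = -7*(-15 - 9)*(-13/4) + (-2/7 - 2/7/14**2) = -7*(-24)*(-13/4) + (-2/7 - 2/7*1/196) = 168*(-13/4) + (-2/7 - 1/686) = -546 - 197/686 = -374753/686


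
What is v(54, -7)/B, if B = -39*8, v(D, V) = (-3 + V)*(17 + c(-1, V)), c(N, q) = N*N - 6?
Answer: 5/13 ≈ 0.38462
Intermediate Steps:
c(N, q) = -6 + N**2 (c(N, q) = N**2 - 6 = -6 + N**2)
v(D, V) = -36 + 12*V (v(D, V) = (-3 + V)*(17 + (-6 + (-1)**2)) = (-3 + V)*(17 + (-6 + 1)) = (-3 + V)*(17 - 5) = (-3 + V)*12 = -36 + 12*V)
B = -312
v(54, -7)/B = (-36 + 12*(-7))/(-312) = (-36 - 84)*(-1/312) = -120*(-1/312) = 5/13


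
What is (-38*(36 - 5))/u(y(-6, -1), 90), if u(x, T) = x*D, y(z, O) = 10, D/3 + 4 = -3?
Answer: 589/105 ≈ 5.6095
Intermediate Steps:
D = -21 (D = -12 + 3*(-3) = -12 - 9 = -21)
u(x, T) = -21*x (u(x, T) = x*(-21) = -21*x)
(-38*(36 - 5))/u(y(-6, -1), 90) = (-38*(36 - 5))/((-21*10)) = -38*31/(-210) = -1178*(-1/210) = 589/105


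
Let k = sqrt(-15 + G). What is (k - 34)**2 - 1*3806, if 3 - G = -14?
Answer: -3806 + (34 - sqrt(2))**2 ≈ -2744.2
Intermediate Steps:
G = 17 (G = 3 - 1*(-14) = 3 + 14 = 17)
k = sqrt(2) (k = sqrt(-15 + 17) = sqrt(2) ≈ 1.4142)
(k - 34)**2 - 1*3806 = (sqrt(2) - 34)**2 - 1*3806 = (-34 + sqrt(2))**2 - 3806 = -3806 + (-34 + sqrt(2))**2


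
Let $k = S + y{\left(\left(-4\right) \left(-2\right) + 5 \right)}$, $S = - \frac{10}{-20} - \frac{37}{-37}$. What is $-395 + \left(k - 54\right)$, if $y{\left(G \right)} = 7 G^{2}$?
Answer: $\frac{1471}{2} \approx 735.5$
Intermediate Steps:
$S = \frac{3}{2}$ ($S = \left(-10\right) \left(- \frac{1}{20}\right) - -1 = \frac{1}{2} + 1 = \frac{3}{2} \approx 1.5$)
$k = \frac{2369}{2}$ ($k = \frac{3}{2} + 7 \left(\left(-4\right) \left(-2\right) + 5\right)^{2} = \frac{3}{2} + 7 \left(8 + 5\right)^{2} = \frac{3}{2} + 7 \cdot 13^{2} = \frac{3}{2} + 7 \cdot 169 = \frac{3}{2} + 1183 = \frac{2369}{2} \approx 1184.5$)
$-395 + \left(k - 54\right) = -395 + \left(\frac{2369}{2} - 54\right) = -395 + \frac{2261}{2} = \frac{1471}{2}$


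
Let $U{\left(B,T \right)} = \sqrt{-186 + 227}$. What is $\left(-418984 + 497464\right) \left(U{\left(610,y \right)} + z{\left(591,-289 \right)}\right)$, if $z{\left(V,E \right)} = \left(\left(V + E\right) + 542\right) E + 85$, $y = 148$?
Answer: $-19135856880 + 78480 \sqrt{41} \approx -1.9135 \cdot 10^{10}$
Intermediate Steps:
$U{\left(B,T \right)} = \sqrt{41}$
$z{\left(V,E \right)} = 85 + E \left(542 + E + V\right)$ ($z{\left(V,E \right)} = \left(\left(E + V\right) + 542\right) E + 85 = \left(542 + E + V\right) E + 85 = E \left(542 + E + V\right) + 85 = 85 + E \left(542 + E + V\right)$)
$\left(-418984 + 497464\right) \left(U{\left(610,y \right)} + z{\left(591,-289 \right)}\right) = \left(-418984 + 497464\right) \left(\sqrt{41} + \left(85 + \left(-289\right)^{2} + 542 \left(-289\right) - 170799\right)\right) = 78480 \left(\sqrt{41} + \left(85 + 83521 - 156638 - 170799\right)\right) = 78480 \left(\sqrt{41} - 243831\right) = 78480 \left(-243831 + \sqrt{41}\right) = -19135856880 + 78480 \sqrt{41}$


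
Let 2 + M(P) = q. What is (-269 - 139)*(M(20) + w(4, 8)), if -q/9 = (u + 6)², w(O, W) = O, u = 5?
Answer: 443496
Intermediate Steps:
q = -1089 (q = -9*(5 + 6)² = -9*11² = -9*121 = -1089)
M(P) = -1091 (M(P) = -2 - 1089 = -1091)
(-269 - 139)*(M(20) + w(4, 8)) = (-269 - 139)*(-1091 + 4) = -408*(-1087) = 443496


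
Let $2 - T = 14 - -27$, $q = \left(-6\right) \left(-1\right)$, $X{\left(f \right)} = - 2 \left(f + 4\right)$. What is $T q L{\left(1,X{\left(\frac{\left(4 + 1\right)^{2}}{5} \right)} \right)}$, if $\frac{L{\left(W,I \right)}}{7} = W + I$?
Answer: $27846$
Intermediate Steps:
$X{\left(f \right)} = -8 - 2 f$ ($X{\left(f \right)} = - 2 \left(4 + f\right) = -8 - 2 f$)
$L{\left(W,I \right)} = 7 I + 7 W$ ($L{\left(W,I \right)} = 7 \left(W + I\right) = 7 \left(I + W\right) = 7 I + 7 W$)
$q = 6$
$T = -39$ ($T = 2 - \left(14 - -27\right) = 2 - \left(14 + 27\right) = 2 - 41 = -39$)
$T q L{\left(1,X{\left(\frac{\left(4 + 1\right)^{2}}{5} \right)} \right)} = \left(-39\right) 6 \left(7 \left(-8 - 2 \frac{\left(4 + 1\right)^{2}}{5}\right) + 7 \cdot 1\right) = - 234 \left(7 \left(-8 - 2 \cdot 5^{2} \cdot \frac{1}{5}\right) + 7\right) = - 234 \left(7 \left(-8 - 2 \cdot 25 \cdot \frac{1}{5}\right) + 7\right) = - 234 \left(7 \left(-8 - 10\right) + 7\right) = - 234 \left(7 \left(-18\right) + 7\right) = - 234 \left(-126 + 7\right) = \left(-234\right) \left(-119\right) = 27846$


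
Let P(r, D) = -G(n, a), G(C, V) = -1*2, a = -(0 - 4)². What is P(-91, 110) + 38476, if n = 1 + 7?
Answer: 38478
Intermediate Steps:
n = 8
a = -16 (a = -1*(-4)² = -1*16 = -16)
G(C, V) = -2
P(r, D) = 2 (P(r, D) = -1*(-2) = 2)
P(-91, 110) + 38476 = 2 + 38476 = 38478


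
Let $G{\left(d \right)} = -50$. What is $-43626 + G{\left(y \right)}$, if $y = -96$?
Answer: $-43676$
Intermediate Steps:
$-43626 + G{\left(y \right)} = -43626 - 50 = -43676$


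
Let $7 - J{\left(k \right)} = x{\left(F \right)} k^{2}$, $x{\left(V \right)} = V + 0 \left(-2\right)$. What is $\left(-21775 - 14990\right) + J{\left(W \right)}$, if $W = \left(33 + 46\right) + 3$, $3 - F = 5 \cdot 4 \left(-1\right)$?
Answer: $-191410$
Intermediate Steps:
$F = 23$ ($F = 3 - 5 \cdot 4 \left(-1\right) = 3 - 5 \left(-4\right) = 3 - -20 = 3 + 20 = 23$)
$W = 82$ ($W = 79 + 3 = 82$)
$x{\left(V \right)} = V$ ($x{\left(V \right)} = V + 0 = V$)
$J{\left(k \right)} = 7 - 23 k^{2}$
$\left(-21775 - 14990\right) + J{\left(W \right)} = \left(-21775 - 14990\right) + \left(7 - 23 \cdot 82^{2}\right) = -36765 + \left(7 - 154652\right) = -36765 - 154645 = -191410$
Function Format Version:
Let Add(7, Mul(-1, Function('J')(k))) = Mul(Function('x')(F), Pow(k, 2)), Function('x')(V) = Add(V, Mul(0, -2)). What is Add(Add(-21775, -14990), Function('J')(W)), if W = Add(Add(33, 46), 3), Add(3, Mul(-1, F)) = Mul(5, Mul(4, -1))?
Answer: -191410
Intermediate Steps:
F = 23 (F = Add(3, Mul(-1, Mul(5, Mul(4, -1)))) = Add(3, Mul(-1, Mul(5, -4))) = Add(3, Mul(-1, -20)) = Add(3, 20) = 23)
W = 82 (W = Add(79, 3) = 82)
Function('x')(V) = V (Function('x')(V) = Add(V, 0) = V)
Function('J')(k) = Add(7, Mul(-23, Pow(k, 2))) (Function('J')(k) = Add(7, Mul(-1, Mul(23, Pow(k, 2)))) = Add(7, Mul(-23, Pow(k, 2))))
Add(Add(-21775, -14990), Function('J')(W)) = Add(Add(-21775, -14990), Add(7, Mul(-23, Pow(82, 2)))) = Add(-36765, Add(7, Mul(-23, 6724))) = Add(-36765, Add(7, -154652)) = Add(-36765, -154645) = -191410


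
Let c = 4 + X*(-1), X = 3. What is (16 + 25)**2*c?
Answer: 1681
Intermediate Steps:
c = 1 (c = 4 + 3*(-1) = 4 - 3 = 1)
(16 + 25)**2*c = (16 + 25)**2*1 = 41**2*1 = 1681*1 = 1681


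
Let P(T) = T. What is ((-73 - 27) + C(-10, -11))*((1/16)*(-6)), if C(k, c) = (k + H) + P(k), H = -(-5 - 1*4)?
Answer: 333/8 ≈ 41.625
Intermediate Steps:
H = 9 (H = -(-5 - 4) = -1*(-9) = 9)
C(k, c) = 9 + 2*k (C(k, c) = (k + 9) + k = (9 + k) + k = 9 + 2*k)
((-73 - 27) + C(-10, -11))*((1/16)*(-6)) = ((-73 - 27) + (9 + 2*(-10)))*((1/16)*(-6)) = (-100 + (9 - 20))*((1*(1/16))*(-6)) = (-100 - 11)*((1/16)*(-6)) = -111*(-3/8) = 333/8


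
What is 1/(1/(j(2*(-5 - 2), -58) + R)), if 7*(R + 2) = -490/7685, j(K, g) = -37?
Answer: -59957/1537 ≈ -39.009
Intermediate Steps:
R = -3088/1537 (R = -2 + (-490/7685)/7 = -2 + (-490*1/7685)/7 = -2 + (⅐)*(-98/1537) = -2 - 14/1537 = -3088/1537 ≈ -2.0091)
1/(1/(j(2*(-5 - 2), -58) + R)) = 1/(1/(-37 - 3088/1537)) = 1/(1/(-59957/1537)) = 1/(-1537/59957) = -59957/1537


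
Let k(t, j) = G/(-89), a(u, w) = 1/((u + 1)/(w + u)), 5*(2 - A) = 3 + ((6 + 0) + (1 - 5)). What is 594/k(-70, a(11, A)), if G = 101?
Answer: -52866/101 ≈ -523.43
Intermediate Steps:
A = 1 (A = 2 - (3 + ((6 + 0) + (1 - 5)))/5 = 2 - (3 + (6 - 4))/5 = 2 - (3 + 2)/5 = 2 - ⅕*5 = 2 - 1 = 1)
a(u, w) = (u + w)/(1 + u) (a(u, w) = 1/((1 + u)/(u + w)) = (u + w)/(1 + u))
k(t, j) = -101/89 (k(t, j) = 101/(-89) = 101*(-1/89) = -101/89)
594/k(-70, a(11, A)) = 594/(-101/89) = 594*(-89/101) = -52866/101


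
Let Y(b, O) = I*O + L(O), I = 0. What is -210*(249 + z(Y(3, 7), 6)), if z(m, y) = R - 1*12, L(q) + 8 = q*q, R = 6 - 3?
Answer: -50400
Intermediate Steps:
R = 3
L(q) = -8 + q**2 (L(q) = -8 + q*q = -8 + q**2)
Y(b, O) = -8 + O**2 (Y(b, O) = 0*O + (-8 + O**2) = 0 + (-8 + O**2) = -8 + O**2)
z(m, y) = -9 (z(m, y) = 3 - 1*12 = 3 - 12 = -9)
-210*(249 + z(Y(3, 7), 6)) = -210*(249 - 9) = -210*240 = -50400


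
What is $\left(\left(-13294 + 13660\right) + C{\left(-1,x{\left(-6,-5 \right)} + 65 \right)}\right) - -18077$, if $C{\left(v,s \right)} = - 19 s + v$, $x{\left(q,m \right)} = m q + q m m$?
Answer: $19487$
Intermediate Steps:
$x{\left(q,m \right)} = m q + q m^{2}$ ($x{\left(q,m \right)} = m q + m q m = m q + q m^{2}$)
$C{\left(v,s \right)} = v - 19 s$
$\left(\left(-13294 + 13660\right) + C{\left(-1,x{\left(-6,-5 \right)} + 65 \right)}\right) - -18077 = \left(\left(-13294 + 13660\right) - \left(1 + 19 \left(\left(-5\right) \left(-6\right) \left(1 - 5\right) + 65\right)\right)\right) - -18077 = \left(366 - \left(1 + 19 \left(\left(-5\right) \left(-6\right) \left(-4\right) + 65\right)\right)\right) + 18077 = \left(366 - \left(1 + 19 \left(-120 + 65\right)\right)\right) + 18077 = \left(366 - -1044\right) + 18077 = \left(366 + \left(-1 + 1045\right)\right) + 18077 = \left(366 + 1044\right) + 18077 = 1410 + 18077 = 19487$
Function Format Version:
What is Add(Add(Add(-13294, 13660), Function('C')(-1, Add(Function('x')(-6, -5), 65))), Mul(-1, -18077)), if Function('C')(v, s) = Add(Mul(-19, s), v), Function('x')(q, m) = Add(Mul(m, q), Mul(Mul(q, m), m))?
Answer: 19487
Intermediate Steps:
Function('x')(q, m) = Add(Mul(m, q), Mul(q, Pow(m, 2))) (Function('x')(q, m) = Add(Mul(m, q), Mul(Mul(m, q), m)) = Add(Mul(m, q), Mul(q, Pow(m, 2))))
Function('C')(v, s) = Add(v, Mul(-19, s))
Add(Add(Add(-13294, 13660), Function('C')(-1, Add(Function('x')(-6, -5), 65))), Mul(-1, -18077)) = Add(Add(Add(-13294, 13660), Add(-1, Mul(-19, Add(Mul(-5, -6, Add(1, -5)), 65)))), Mul(-1, -18077)) = Add(Add(366, Add(-1, Mul(-19, Add(Mul(-5, -6, -4), 65)))), 18077) = Add(Add(366, Add(-1, Mul(-19, Add(-120, 65)))), 18077) = Add(Add(366, Add(-1, Mul(-19, -55))), 18077) = Add(Add(366, Add(-1, 1045)), 18077) = Add(Add(366, 1044), 18077) = Add(1410, 18077) = 19487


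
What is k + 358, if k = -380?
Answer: -22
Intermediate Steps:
k + 358 = -380 + 358 = -22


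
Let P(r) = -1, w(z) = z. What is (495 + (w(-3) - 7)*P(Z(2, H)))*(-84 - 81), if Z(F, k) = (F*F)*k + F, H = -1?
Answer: -83325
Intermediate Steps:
Z(F, k) = F + k*F² (Z(F, k) = F²*k + F = k*F² + F = F + k*F²)
(495 + (w(-3) - 7)*P(Z(2, H)))*(-84 - 81) = (495 + (-3 - 7)*(-1))*(-84 - 81) = (495 - 10*(-1))*(-165) = (495 + 10)*(-165) = 505*(-165) = -83325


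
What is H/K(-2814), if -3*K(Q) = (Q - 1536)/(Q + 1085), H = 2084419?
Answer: -3603960451/1450 ≈ -2.4855e+6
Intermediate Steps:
K(Q) = -(-1536 + Q)/(3*(1085 + Q)) (K(Q) = -(Q - 1536)/(3*(Q + 1085)) = -(-1536 + Q)/(3*(1085 + Q)))
H/K(-2814) = 2084419/(((1536 - 1*(-2814))/(3*(1085 - 2814)))) = 2084419/(((⅓)*(1536 + 2814)/(-1729))) = 2084419/(((⅓)*(-1/1729)*4350)) = 2084419/(-1450/1729) = 2084419*(-1729/1450) = -3603960451/1450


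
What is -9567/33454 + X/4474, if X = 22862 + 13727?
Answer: 295311412/37418299 ≈ 7.8922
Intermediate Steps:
X = 36589
-9567/33454 + X/4474 = -9567/33454 + 36589/4474 = 295311412/37418299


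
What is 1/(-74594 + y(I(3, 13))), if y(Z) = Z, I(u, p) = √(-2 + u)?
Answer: -1/74593 ≈ -1.3406e-5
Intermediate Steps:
1/(-74594 + y(I(3, 13))) = 1/(-74594 + √(-2 + 3)) = 1/(-74594 + √1) = 1/(-74594 + 1) = 1/(-74593) = -1/74593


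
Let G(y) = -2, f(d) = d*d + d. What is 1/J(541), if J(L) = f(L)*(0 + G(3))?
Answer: -1/586444 ≈ -1.7052e-6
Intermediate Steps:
f(d) = d + d² (f(d) = d² + d = d + d²)
J(L) = -2*L*(1 + L) (J(L) = (L*(1 + L))*(0 - 2) = (L*(1 + L))*(-2) = -2*L*(1 + L))
1/J(541) = 1/(-2*541*(1 + 541)) = 1/(-2*541*542) = 1/(-586444) = -1/586444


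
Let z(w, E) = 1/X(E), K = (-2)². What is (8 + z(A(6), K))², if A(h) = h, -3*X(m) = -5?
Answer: 1849/25 ≈ 73.960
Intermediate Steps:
X(m) = 5/3 (X(m) = -⅓*(-5) = 5/3)
K = 4
z(w, E) = ⅗ (z(w, E) = 1/(5/3) = ⅗)
(8 + z(A(6), K))² = (8 + ⅗)² = (43/5)² = 1849/25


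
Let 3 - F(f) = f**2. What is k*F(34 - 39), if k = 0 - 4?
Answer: 88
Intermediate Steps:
F(f) = 3 - f**2
k = -4
k*F(34 - 39) = -4*(3 - (34 - 39)**2) = -4*(3 - 1*(-5)**2) = -4*(3 - 1*25) = -4*(3 - 25) = -4*(-22) = 88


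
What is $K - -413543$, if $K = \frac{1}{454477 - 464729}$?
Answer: $\frac{4239642835}{10252} \approx 4.1354 \cdot 10^{5}$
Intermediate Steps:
$K = - \frac{1}{10252}$ ($K = \frac{1}{-10252} = - \frac{1}{10252} \approx -9.7542 \cdot 10^{-5}$)
$K - -413543 = - \frac{1}{10252} - -413543 = - \frac{1}{10252} + 413543 = \frac{4239642835}{10252}$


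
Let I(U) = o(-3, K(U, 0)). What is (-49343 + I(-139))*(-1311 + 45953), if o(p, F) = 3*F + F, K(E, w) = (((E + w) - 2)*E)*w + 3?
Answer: -2202234502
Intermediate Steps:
K(E, w) = 3 + E*w*(-2 + E + w) (K(E, w) = ((-2 + E + w)*E)*w + 3 = (E*(-2 + E + w))*w + 3 = E*w*(-2 + E + w) + 3 = 3 + E*w*(-2 + E + w))
o(p, F) = 4*F
I(U) = 12 (I(U) = 4*(3 + U*0² + 0*U² - 2*U*0) = 4*(3 + U*0 + 0 + 0) = 4*(3 + 0 + 0 + 0) = 4*3 = 12)
(-49343 + I(-139))*(-1311 + 45953) = (-49343 + 12)*(-1311 + 45953) = -49331*44642 = -2202234502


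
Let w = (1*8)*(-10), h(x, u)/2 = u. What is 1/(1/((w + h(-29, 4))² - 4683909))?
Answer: -4678725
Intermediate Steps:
h(x, u) = 2*u
w = -80 (w = 8*(-10) = -80)
1/(1/((w + h(-29, 4))² - 4683909)) = 1/(1/((-80 + 2*4)² - 4683909)) = 1/(1/((-80 + 8)² - 4683909)) = 1/(1/((-72)² - 4683909)) = 1/(1/(5184 - 4683909)) = 1/(1/(-4678725)) = 1/(-1/4678725) = -4678725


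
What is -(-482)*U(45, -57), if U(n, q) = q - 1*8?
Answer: -31330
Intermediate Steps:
U(n, q) = -8 + q (U(n, q) = q - 8 = -8 + q)
-(-482)*U(45, -57) = -(-482)*(-8 - 57) = -(-482)*(-65) = -482*65 = -31330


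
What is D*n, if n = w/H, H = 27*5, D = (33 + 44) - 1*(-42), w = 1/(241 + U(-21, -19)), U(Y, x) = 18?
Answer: 17/4995 ≈ 0.0034034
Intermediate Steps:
w = 1/259 (w = 1/(241 + 18) = 1/259 ≈ 0.0038610)
D = 119 (D = 77 + 42 = 119)
H = 135
n = 1/34965 (n = (1/259)/135 = (1/259)*(1/135) = 1/34965 ≈ 2.8600e-5)
D*n = 119*(1/34965) = 17/4995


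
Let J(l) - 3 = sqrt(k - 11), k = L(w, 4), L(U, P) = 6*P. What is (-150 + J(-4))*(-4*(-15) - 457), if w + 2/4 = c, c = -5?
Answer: 58359 - 397*sqrt(13) ≈ 56928.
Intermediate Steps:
w = -11/2 (w = -1/2 - 5 = -11/2 ≈ -5.5000)
k = 24 (k = 6*4 = 24)
J(l) = 3 + sqrt(13) (J(l) = 3 + sqrt(24 - 11) = 3 + sqrt(13))
(-150 + J(-4))*(-4*(-15) - 457) = (-150 + (3 + sqrt(13)))*(-4*(-15) - 457) = (-147 + sqrt(13))*(60 - 457) = (-147 + sqrt(13))*(-397) = 58359 - 397*sqrt(13)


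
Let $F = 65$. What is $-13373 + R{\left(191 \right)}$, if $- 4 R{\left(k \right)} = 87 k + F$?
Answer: $- \frac{35087}{2} \approx -17544.0$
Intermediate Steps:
$R{\left(k \right)} = - \frac{65}{4} - \frac{87 k}{4}$ ($R{\left(k \right)} = - \frac{87 k + 65}{4} = - \frac{65 + 87 k}{4} = - \frac{65}{4} - \frac{87 k}{4}$)
$-13373 + R{\left(191 \right)} = -13373 - \frac{8341}{2} = - \frac{35087}{2}$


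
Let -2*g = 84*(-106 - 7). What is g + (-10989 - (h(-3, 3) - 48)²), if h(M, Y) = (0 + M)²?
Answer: -7764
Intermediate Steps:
h(M, Y) = M²
g = 4746 (g = -42*(-106 - 7) = -42*(-113) = -½*(-9492) = 4746)
g + (-10989 - (h(-3, 3) - 48)²) = 4746 + (-10989 - ((-3)² - 48)²) = 4746 + (-10989 - (9 - 48)²) = 4746 + (-10989 - 1*(-39)²) = 4746 + (-10989 - 1*1521) = 4746 + (-10989 - 1521) = 4746 - 12510 = -7764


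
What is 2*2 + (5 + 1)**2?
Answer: 40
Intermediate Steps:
2*2 + (5 + 1)**2 = 4 + 6**2 = 4 + 36 = 40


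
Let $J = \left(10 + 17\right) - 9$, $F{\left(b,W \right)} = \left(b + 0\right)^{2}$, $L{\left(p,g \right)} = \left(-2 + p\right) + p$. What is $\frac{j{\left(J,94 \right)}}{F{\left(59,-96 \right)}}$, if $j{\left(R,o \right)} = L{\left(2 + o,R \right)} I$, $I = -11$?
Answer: $- \frac{2090}{3481} \approx -0.6004$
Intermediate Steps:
$L{\left(p,g \right)} = -2 + 2 p$
$F{\left(b,W \right)} = b^{2}$
$J = 18$ ($J = 27 - 9 = 18$)
$j{\left(R,o \right)} = -22 - 22 o$ ($j{\left(R,o \right)} = \left(-2 + 2 \left(2 + o\right)\right) \left(-11\right) = \left(-2 + \left(4 + 2 o\right)\right) \left(-11\right) = \left(2 + 2 o\right) \left(-11\right) = -22 - 22 o$)
$\frac{j{\left(J,94 \right)}}{F{\left(59,-96 \right)}} = \frac{-22 - 2068}{59^{2}} = \frac{-22 - 2068}{3481} = \left(-2090\right) \frac{1}{3481} = - \frac{2090}{3481}$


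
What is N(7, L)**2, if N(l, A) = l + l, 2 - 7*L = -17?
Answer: 196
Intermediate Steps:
L = 19/7 (L = 2/7 - 1/7*(-17) = 2/7 + 17/7 = 19/7 ≈ 2.7143)
N(l, A) = 2*l
N(7, L)**2 = (2*7)**2 = 14**2 = 196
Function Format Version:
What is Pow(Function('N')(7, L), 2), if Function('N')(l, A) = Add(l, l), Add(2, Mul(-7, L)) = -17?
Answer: 196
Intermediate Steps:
L = Rational(19, 7) (L = Add(Rational(2, 7), Mul(Rational(-1, 7), -17)) = Add(Rational(2, 7), Rational(17, 7)) = Rational(19, 7) ≈ 2.7143)
Function('N')(l, A) = Mul(2, l)
Pow(Function('N')(7, L), 2) = Pow(Mul(2, 7), 2) = Pow(14, 2) = 196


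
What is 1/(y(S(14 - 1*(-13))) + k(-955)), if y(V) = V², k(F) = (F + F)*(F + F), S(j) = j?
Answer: 1/3648829 ≈ 2.7406e-7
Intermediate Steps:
k(F) = 4*F² (k(F) = (2*F)*(2*F) = 4*F²)
1/(y(S(14 - 1*(-13))) + k(-955)) = 1/((14 - 1*(-13))² + 4*(-955)²) = 1/((14 + 13)² + 4*912025) = 1/(27² + 3648100) = 1/(729 + 3648100) = 1/3648829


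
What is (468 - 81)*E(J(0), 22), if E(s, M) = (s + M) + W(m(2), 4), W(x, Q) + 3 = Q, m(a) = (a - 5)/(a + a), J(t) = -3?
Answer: 7740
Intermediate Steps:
m(a) = (-5 + a)/(2*a) (m(a) = (-5 + a)/((2*a)) = (-5 + a)*(1/(2*a)) = (-5 + a)/(2*a))
W(x, Q) = -3 + Q
E(s, M) = 1 + M + s (E(s, M) = (s + M) + (-3 + 4) = (M + s) + 1 = 1 + M + s)
(468 - 81)*E(J(0), 22) = (468 - 81)*(1 + 22 - 3) = 387*20 = 7740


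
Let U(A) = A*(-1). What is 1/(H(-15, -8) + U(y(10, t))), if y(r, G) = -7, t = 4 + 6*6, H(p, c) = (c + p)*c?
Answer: 1/191 ≈ 0.0052356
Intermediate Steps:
H(p, c) = c*(c + p)
t = 40 (t = 4 + 36 = 40)
U(A) = -A
1/(H(-15, -8) + U(y(10, t))) = 1/(-8*(-8 - 15) - 1*(-7)) = 1/(-8*(-23) + 7) = 1/(184 + 7) = 1/191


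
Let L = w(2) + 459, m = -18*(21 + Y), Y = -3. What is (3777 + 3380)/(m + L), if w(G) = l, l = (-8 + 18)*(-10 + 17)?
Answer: 7157/205 ≈ 34.912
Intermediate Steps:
l = 70 (l = 10*7 = 70)
w(G) = 70
m = -324 (m = -18*(21 - 3) = -18*18 = -324)
L = 529 (L = 70 + 459 = 529)
(3777 + 3380)/(m + L) = (3777 + 3380)/(-324 + 529) = 7157/205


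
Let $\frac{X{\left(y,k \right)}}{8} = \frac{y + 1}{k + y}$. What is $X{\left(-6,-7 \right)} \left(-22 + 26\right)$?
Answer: $\frac{160}{13} \approx 12.308$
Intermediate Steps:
$X{\left(y,k \right)} = \frac{8 \left(1 + y\right)}{k + y}$ ($X{\left(y,k \right)} = 8 \frac{y + 1}{k + y} = 8 \frac{1 + y}{k + y} = \frac{8 \left(1 + y\right)}{k + y}$)
$X{\left(-6,-7 \right)} \left(-22 + 26\right) = \frac{8 \left(1 - 6\right)}{-7 - 6} \left(-22 + 26\right) = 8 \frac{1}{-13} \left(-5\right) 4 = 8 \left(- \frac{1}{13}\right) \left(-5\right) 4 = \frac{40}{13} \cdot 4 = \frac{160}{13}$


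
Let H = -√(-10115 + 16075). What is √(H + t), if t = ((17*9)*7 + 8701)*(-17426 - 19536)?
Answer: √(-361192664 - 2*√1490) ≈ 19005.0*I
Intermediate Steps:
H = -2*√1490 (H = -√5960 = -2*√1490 ≈ -77.201)
t = -361192664 (t = (153*7 + 8701)*(-36962) = (1071 + 8701)*(-36962) = 9772*(-36962) = -361192664)
√(H + t) = √(-2*√1490 - 361192664) = √(-361192664 - 2*√1490)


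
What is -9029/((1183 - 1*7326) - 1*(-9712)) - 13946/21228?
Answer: -120720443/37881366 ≈ -3.1868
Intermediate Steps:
-9029/((1183 - 1*7326) - 1*(-9712)) - 13946/21228 = -9029/((1183 - 7326) + 9712) - 13946*1/21228 = -9029/(-6143 + 9712) - 6973/10614 = -9029/3569 - 6973/10614 = -120720443/37881366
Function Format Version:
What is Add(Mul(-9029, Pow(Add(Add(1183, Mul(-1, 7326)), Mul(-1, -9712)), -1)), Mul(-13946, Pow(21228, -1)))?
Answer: Rational(-120720443, 37881366) ≈ -3.1868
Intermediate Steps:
Add(Mul(-9029, Pow(Add(Add(1183, Mul(-1, 7326)), Mul(-1, -9712)), -1)), Mul(-13946, Pow(21228, -1))) = Add(Mul(-9029, Pow(Add(Add(1183, -7326), 9712), -1)), Mul(-13946, Rational(1, 21228))) = Add(Mul(-9029, Pow(Add(-6143, 9712), -1)), Rational(-6973, 10614)) = Add(Mul(-9029, Pow(3569, -1)), Rational(-6973, 10614)) = Add(Mul(-9029, Rational(1, 3569)), Rational(-6973, 10614)) = Add(Rational(-9029, 3569), Rational(-6973, 10614)) = Rational(-120720443, 37881366)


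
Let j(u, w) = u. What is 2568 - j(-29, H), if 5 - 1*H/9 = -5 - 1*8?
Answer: 2597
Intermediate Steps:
H = 162 (H = 45 - 9*(-5 - 1*8) = 45 - 9*(-5 - 8) = 45 - 9*(-13) = 45 + 117 = 162)
2568 - j(-29, H) = 2568 - 1*(-29) = 2568 + 29 = 2597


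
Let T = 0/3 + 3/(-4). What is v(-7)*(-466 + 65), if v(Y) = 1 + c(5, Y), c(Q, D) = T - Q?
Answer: 7619/4 ≈ 1904.8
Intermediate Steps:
T = -¾ (T = 0*(⅓) + 3*(-¼) = 0 - ¾ = -¾ ≈ -0.75000)
c(Q, D) = -¾ - Q
v(Y) = -19/4 (v(Y) = 1 + (-¾ - 1*5) = 1 + (-¾ - 5) = 1 - 23/4 = -19/4)
v(-7)*(-466 + 65) = -19*(-466 + 65)/4 = -19/4*(-401) = 7619/4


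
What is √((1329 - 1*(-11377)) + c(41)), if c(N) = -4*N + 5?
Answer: √12547 ≈ 112.01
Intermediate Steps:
c(N) = 5 - 4*N
√((1329 - 1*(-11377)) + c(41)) = √((1329 - 1*(-11377)) + (5 - 4*41)) = √((1329 + 11377) + (5 - 164)) = √(12706 - 159) = √12547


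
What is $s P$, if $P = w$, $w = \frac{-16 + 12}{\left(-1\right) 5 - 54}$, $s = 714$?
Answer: $\frac{2856}{59} \approx 48.407$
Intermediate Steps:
$w = \frac{4}{59}$ ($w = - \frac{4}{-5 - 54} = - \frac{4}{-59} = \left(-4\right) \left(- \frac{1}{59}\right) = \frac{4}{59} \approx 0.067797$)
$P = \frac{4}{59} \approx 0.067797$
$s P = 714 \cdot \frac{4}{59} = \frac{2856}{59}$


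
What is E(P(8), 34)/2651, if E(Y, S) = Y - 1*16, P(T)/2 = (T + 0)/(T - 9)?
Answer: -32/2651 ≈ -0.012071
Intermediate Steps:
P(T) = 2*T/(-9 + T) (P(T) = 2*((T + 0)/(T - 9)) = 2*(T/(-9 + T)) = 2*T/(-9 + T))
E(Y, S) = -16 + Y (E(Y, S) = Y - 16 = -16 + Y)
E(P(8), 34)/2651 = (-16 + 2*8/(-9 + 8))/2651 = (-16 + 2*8/(-1))*(1/2651) = (-16 + 2*8*(-1))*(1/2651) = (-16 - 16)*(1/2651) = -32*1/2651 = -32/2651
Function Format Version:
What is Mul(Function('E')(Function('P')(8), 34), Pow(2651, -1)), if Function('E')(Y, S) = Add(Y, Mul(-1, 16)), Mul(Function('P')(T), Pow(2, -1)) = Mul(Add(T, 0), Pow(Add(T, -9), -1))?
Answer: Rational(-32, 2651) ≈ -0.012071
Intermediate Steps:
Function('P')(T) = Mul(2, T, Pow(Add(-9, T), -1)) (Function('P')(T) = Mul(2, Mul(Add(T, 0), Pow(Add(T, -9), -1))) = Mul(2, Mul(T, Pow(Add(-9, T), -1))) = Mul(2, T, Pow(Add(-9, T), -1)))
Function('E')(Y, S) = Add(-16, Y) (Function('E')(Y, S) = Add(Y, -16) = Add(-16, Y))
Mul(Function('E')(Function('P')(8), 34), Pow(2651, -1)) = Mul(Add(-16, Mul(2, 8, Pow(Add(-9, 8), -1))), Pow(2651, -1)) = Mul(Add(-16, Mul(2, 8, Pow(-1, -1))), Rational(1, 2651)) = Mul(Add(-16, Mul(2, 8, -1)), Rational(1, 2651)) = Mul(Add(-16, -16), Rational(1, 2651)) = Mul(-32, Rational(1, 2651)) = Rational(-32, 2651)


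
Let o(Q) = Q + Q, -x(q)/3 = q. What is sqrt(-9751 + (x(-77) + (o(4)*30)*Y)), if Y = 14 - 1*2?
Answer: 4*I*sqrt(415) ≈ 81.486*I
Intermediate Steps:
x(q) = -3*q
o(Q) = 2*Q
Y = 12 (Y = 14 - 2 = 12)
sqrt(-9751 + (x(-77) + (o(4)*30)*Y)) = sqrt(-9751 + (-3*(-77) + ((2*4)*30)*12)) = sqrt(-9751 + (231 + (8*30)*12)) = sqrt(-9751 + (231 + 240*12)) = sqrt(-9751 + (231 + 2880)) = sqrt(-9751 + 3111) = sqrt(-6640) = 4*I*sqrt(415)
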